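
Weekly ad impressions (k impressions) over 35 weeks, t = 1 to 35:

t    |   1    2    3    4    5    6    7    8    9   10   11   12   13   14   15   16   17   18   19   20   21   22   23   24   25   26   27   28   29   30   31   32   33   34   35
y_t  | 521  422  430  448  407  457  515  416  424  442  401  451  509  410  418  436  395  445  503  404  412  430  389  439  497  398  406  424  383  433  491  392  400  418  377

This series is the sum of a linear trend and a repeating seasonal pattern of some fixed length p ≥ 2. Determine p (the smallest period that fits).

First differences y_{t+1} − y_t: -99, 8, 18, -41, 50, 58, -99, 8, 18, -41, 50, 58, -99, 8, …
The difference pattern repeats every 6 terms and not for any smaller step, so p = 6.

6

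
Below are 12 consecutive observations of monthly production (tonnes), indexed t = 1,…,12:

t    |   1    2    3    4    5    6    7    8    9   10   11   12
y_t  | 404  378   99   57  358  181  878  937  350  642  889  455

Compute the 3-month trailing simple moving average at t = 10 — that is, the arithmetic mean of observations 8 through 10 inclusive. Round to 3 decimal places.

Sum of periods 8–10: 937 + 350 + 642 = 1929
Divide by 3: 1929 / 3 = 643.000

643.000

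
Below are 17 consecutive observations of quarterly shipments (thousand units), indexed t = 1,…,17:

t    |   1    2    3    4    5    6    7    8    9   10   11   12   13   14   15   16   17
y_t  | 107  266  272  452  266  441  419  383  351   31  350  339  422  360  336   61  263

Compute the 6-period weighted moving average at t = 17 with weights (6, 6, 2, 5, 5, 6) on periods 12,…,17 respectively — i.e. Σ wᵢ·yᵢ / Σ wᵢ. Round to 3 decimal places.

294.967

Weighted sum: 6·339 + 6·422 + 2·360 + 5·336 + 5·61 + 6·263 = 2034 + 2532 + 720 + 1680 + 305 + 1578 = 8849
Weight total: 6 + 6 + 2 + 5 + 5 + 6 = 30
WMA = 8849 / 30 = 294.967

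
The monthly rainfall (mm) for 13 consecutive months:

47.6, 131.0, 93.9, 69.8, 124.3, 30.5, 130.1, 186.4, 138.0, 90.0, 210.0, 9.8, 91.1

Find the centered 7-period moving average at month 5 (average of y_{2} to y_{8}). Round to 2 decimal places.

Sum of periods 2–8: 131.0 + 93.9 + 69.8 + 124.3 + 30.5 + 130.1 + 186.4 = 766.0
Divide by 7: 766.0 / 7 = 109.43

109.43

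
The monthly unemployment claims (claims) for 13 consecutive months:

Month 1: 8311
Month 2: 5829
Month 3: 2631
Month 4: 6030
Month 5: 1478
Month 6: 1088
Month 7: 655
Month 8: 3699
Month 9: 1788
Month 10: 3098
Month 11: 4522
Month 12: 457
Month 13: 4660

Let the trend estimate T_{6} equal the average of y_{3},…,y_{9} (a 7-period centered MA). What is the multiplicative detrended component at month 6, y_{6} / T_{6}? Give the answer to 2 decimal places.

0.44

Trend T_6 = (2631 + 6030 + 1478 + 1088 + 655 + 3699 + 1788) / 7 = 17369/7 = 2481.2857
Ratio to trend: 1088 / 2481.2857 = 0.44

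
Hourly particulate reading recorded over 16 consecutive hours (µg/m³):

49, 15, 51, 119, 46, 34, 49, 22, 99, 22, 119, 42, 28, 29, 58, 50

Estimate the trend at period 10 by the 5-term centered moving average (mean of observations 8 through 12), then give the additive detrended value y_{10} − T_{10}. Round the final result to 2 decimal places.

-38.80

Trend T_10 = (22 + 99 + 22 + 119 + 42) / 5 = 304/5 = 60.8000
Detrended value: 22 − 60.8000 = -38.80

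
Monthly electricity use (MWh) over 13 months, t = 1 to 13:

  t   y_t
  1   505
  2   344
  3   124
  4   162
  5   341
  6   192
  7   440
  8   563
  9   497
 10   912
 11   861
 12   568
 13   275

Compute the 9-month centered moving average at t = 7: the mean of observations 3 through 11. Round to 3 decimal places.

454.667

Sum of periods 3–11: 124 + 162 + 341 + 192 + 440 + 563 + 497 + 912 + 861 = 4092
Divide by 9: 4092 / 9 = 454.667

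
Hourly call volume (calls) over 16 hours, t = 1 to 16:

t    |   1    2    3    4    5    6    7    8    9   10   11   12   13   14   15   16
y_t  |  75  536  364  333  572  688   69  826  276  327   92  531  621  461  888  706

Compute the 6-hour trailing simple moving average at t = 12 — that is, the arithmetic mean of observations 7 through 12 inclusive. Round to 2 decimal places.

353.50

Sum of periods 7–12: 69 + 826 + 276 + 327 + 92 + 531 = 2121
Divide by 6: 2121 / 6 = 353.50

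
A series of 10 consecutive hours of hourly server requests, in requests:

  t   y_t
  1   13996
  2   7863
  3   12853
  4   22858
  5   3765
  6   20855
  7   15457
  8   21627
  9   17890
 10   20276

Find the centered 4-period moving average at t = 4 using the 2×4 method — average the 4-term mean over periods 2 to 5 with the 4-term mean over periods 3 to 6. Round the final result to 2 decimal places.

Sum over 2–5: 7863 + 12853 + 22858 + 3765 = 47339
Sum over 3–6: 12853 + 22858 + 3765 + 20855 = 60331
CMA at t=4 = (47339 + 60331) / (2·4) = 107670 / 8 = 13458.75

13458.75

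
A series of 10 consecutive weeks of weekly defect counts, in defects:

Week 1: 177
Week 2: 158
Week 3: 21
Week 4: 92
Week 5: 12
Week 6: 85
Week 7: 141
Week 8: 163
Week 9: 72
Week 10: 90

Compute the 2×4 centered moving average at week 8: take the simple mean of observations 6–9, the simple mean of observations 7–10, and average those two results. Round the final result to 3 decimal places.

115.875

Sum over 6–9: 85 + 141 + 163 + 72 = 461
Sum over 7–10: 141 + 163 + 72 + 90 = 466
CMA at t=8 = (461 + 466) / (2·4) = 927 / 8 = 115.875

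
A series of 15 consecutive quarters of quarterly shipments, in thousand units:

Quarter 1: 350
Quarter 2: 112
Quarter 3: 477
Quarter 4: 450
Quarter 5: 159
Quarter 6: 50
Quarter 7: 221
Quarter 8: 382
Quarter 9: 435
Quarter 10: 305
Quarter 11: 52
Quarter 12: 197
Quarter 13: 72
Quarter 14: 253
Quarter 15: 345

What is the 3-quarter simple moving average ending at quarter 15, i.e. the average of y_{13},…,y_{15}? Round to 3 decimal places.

Sum of periods 13–15: 72 + 253 + 345 = 670
Divide by 3: 670 / 3 = 223.333

223.333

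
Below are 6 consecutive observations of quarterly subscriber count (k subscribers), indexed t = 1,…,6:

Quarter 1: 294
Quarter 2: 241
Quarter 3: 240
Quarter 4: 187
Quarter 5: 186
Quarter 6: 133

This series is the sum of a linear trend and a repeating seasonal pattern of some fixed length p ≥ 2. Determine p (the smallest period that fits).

First differences y_{t+1} − y_t: -53, -1, -53, -1, -53, …
The difference pattern repeats every 2 terms and not for any smaller step, so p = 2.

2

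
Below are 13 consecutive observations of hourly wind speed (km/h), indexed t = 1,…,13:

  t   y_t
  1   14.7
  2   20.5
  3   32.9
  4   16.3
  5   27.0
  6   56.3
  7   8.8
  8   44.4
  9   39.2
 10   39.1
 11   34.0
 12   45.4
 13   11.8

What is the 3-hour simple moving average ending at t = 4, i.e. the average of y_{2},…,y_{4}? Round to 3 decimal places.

Sum of periods 2–4: 20.5 + 32.9 + 16.3 = 69.7
Divide by 3: 69.7 / 3 = 23.233

23.233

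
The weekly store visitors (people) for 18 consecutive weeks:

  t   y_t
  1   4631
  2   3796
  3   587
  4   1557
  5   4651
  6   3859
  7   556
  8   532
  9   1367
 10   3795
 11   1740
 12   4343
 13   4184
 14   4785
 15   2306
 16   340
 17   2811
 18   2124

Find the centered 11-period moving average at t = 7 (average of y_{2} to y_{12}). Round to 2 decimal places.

2434.82

Sum of periods 2–12: 3796 + 587 + 1557 + 4651 + 3859 + 556 + 532 + 1367 + 3795 + 1740 + 4343 = 26783
Divide by 11: 26783 / 11 = 2434.82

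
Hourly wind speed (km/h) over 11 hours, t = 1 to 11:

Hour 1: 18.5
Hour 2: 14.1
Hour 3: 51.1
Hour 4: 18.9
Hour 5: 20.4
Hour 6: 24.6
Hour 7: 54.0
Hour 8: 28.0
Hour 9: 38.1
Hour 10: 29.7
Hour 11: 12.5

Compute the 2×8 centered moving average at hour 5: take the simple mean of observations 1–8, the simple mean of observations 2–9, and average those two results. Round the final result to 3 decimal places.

29.925

Sum over 1–8: 18.5 + 14.1 + 51.1 + 18.9 + 20.4 + 24.6 + 54.0 + 28.0 = 229.6
Sum over 2–9: 14.1 + 51.1 + 18.9 + 20.4 + 24.6 + 54.0 + 28.0 + 38.1 = 249.2
CMA at t=5 = (229.6 + 249.2) / (2·8) = 478.8 / 16 = 29.925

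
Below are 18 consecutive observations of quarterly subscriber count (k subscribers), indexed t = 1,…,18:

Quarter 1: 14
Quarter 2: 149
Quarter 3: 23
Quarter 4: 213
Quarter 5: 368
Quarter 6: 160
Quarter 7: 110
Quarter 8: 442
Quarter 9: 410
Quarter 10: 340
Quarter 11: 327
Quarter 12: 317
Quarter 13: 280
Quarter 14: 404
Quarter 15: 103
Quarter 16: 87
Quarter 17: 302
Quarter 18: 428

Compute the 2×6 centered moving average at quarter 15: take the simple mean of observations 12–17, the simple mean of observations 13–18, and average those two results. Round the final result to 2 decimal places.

Sum over 12–17: 317 + 280 + 404 + 103 + 87 + 302 = 1493
Sum over 13–18: 280 + 404 + 103 + 87 + 302 + 428 = 1604
CMA at t=15 = (1493 + 1604) / (2·6) = 3097 / 12 = 258.08

258.08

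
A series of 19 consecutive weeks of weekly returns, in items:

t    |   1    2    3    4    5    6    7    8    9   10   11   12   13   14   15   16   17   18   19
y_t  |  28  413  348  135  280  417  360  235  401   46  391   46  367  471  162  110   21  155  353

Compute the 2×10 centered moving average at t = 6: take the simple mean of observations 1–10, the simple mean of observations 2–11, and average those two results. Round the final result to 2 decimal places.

Sum over 1–10: 28 + 413 + 348 + 135 + 280 + 417 + 360 + 235 + 401 + 46 = 2663
Sum over 2–11: 413 + 348 + 135 + 280 + 417 + 360 + 235 + 401 + 46 + 391 = 3026
CMA at t=6 = (2663 + 3026) / (2·10) = 5689 / 20 = 284.45

284.45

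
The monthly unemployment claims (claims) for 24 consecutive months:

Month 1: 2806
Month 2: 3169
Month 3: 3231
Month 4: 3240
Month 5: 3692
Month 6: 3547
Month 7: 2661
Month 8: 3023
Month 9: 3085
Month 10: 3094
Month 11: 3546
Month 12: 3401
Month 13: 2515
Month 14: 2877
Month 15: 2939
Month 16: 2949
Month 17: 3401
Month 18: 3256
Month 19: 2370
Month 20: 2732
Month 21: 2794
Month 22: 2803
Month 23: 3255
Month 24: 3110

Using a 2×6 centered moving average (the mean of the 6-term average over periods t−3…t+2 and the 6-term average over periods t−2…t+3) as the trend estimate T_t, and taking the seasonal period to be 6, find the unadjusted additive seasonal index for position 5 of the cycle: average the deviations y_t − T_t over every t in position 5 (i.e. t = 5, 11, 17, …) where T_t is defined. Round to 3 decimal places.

Season position 5 occurs at t = 5, 11, 17 (where T_t is defined).
t=5: T_5 = 3244.50000; y_5 − T_5 = 3692 − 3244.50000 = 447.50000
t=11: T_11 = 3098.50000; y_11 − T_11 = 3546 − 3098.50000 = 447.50000
t=17: T_17 = 2953.25000; y_17 − T_17 = 3401 − 2953.25000 = 447.75000
Mean deviation: (447.50000 + 447.50000 + 447.75000) / 3 = 447.583

447.583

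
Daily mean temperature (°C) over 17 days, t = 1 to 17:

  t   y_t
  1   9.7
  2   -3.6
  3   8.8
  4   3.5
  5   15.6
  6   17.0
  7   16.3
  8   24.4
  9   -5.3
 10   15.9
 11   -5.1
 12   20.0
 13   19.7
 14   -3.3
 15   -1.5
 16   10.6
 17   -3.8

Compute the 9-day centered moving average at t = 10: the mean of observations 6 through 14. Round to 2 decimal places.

Sum of periods 6–14: 17.0 + 16.3 + 24.4 + (-5.3) + 15.9 + (-5.1) + 20.0 + 19.7 + (-3.3) = 99.6
Divide by 9: 99.6 / 9 = 11.07

11.07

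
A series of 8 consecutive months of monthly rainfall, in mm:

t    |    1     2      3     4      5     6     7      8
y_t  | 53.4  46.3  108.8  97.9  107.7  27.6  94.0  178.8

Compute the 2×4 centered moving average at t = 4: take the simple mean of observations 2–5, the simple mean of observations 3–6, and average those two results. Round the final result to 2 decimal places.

Sum over 2–5: 46.3 + 108.8 + 97.9 + 107.7 = 360.7
Sum over 3–6: 108.8 + 97.9 + 107.7 + 27.6 = 342.0
CMA at t=4 = (360.7 + 342.0) / (2·4) = 702.7 / 8 = 87.84

87.84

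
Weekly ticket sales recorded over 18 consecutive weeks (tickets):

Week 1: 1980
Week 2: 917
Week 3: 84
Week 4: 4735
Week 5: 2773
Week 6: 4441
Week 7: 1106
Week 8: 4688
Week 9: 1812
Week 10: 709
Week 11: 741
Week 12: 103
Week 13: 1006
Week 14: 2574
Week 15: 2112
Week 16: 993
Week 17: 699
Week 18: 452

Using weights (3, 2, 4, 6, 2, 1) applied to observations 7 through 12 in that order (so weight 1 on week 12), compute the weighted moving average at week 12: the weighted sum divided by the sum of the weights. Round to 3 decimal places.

1432.278

Weighted sum: 3·1106 + 2·4688 + 4·1812 + 6·709 + 2·741 + 1·103 = 3318 + 9376 + 7248 + 4254 + 1482 + 103 = 25781
Weight total: 3 + 2 + 4 + 6 + 2 + 1 = 18
WMA = 25781 / 18 = 1432.278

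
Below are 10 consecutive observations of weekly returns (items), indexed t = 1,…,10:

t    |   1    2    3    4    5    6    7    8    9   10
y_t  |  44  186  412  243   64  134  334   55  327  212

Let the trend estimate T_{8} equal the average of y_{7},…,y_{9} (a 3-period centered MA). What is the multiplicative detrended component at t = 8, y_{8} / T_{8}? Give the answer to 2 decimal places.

Trend T_8 = (334 + 55 + 327) / 3 = 716/3 = 238.6667
Ratio to trend: 55 / 238.6667 = 0.23

0.23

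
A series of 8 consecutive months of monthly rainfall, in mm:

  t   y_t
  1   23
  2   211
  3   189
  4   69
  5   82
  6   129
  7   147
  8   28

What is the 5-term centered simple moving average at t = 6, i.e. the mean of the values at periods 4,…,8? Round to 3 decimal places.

91.000

Sum of periods 4–8: 69 + 82 + 129 + 147 + 28 = 455
Divide by 5: 455 / 5 = 91.000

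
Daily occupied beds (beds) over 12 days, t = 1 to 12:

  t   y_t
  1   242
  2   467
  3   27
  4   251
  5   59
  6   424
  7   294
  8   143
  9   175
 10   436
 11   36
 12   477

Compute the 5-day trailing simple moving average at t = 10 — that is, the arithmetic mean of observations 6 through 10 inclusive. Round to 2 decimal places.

294.40

Sum of periods 6–10: 424 + 294 + 143 + 175 + 436 = 1472
Divide by 5: 1472 / 5 = 294.40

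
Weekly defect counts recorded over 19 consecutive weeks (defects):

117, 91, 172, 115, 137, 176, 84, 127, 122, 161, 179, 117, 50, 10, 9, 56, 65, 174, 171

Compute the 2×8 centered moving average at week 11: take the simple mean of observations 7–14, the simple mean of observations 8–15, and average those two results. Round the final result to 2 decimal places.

101.56

Sum over 7–14: 84 + 127 + 122 + 161 + 179 + 117 + 50 + 10 = 850
Sum over 8–15: 127 + 122 + 161 + 179 + 117 + 50 + 10 + 9 = 775
CMA at t=11 = (850 + 775) / (2·8) = 1625 / 16 = 101.56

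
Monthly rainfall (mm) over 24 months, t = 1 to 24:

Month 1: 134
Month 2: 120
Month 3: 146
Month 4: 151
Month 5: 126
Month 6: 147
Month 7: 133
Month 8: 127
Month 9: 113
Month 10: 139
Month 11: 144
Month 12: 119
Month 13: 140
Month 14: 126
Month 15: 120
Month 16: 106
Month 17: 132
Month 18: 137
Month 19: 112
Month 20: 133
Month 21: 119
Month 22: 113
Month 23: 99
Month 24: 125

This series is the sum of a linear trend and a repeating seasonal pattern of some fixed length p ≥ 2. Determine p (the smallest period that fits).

7

First differences y_{t+1} − y_t: -14, 26, 5, -25, 21, -14, -6, -14, 26, 5, -25, 21, -14, -6, -14, 26, …
The difference pattern repeats every 7 terms and not for any smaller step, so p = 7.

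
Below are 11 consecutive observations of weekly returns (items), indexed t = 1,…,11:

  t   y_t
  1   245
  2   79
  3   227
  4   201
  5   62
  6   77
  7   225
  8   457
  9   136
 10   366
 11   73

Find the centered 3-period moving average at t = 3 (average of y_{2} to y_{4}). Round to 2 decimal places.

Sum of periods 2–4: 79 + 227 + 201 = 507
Divide by 3: 507 / 3 = 169.00

169.00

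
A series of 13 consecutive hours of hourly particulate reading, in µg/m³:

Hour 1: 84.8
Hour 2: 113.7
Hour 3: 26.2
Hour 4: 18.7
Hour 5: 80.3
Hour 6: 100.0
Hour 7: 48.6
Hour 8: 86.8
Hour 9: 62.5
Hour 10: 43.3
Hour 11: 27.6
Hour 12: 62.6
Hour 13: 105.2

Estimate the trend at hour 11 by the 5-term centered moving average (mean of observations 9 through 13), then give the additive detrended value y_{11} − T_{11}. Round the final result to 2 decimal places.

-32.64

Trend T_11 = (62.5 + 43.3 + 27.6 + 62.6 + 105.2) / 5 = 301.2/5 = 60.2400
Detrended value: 27.6 − 60.2400 = -32.64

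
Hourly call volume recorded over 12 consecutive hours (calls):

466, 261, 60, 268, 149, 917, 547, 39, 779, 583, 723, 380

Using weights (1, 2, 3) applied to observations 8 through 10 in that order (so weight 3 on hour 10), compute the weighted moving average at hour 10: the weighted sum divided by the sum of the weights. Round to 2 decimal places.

557.67

Weighted sum: 1·39 + 2·779 + 3·583 = 39 + 1558 + 1749 = 3346
Weight total: 1 + 2 + 3 = 6
WMA = 3346 / 6 = 557.67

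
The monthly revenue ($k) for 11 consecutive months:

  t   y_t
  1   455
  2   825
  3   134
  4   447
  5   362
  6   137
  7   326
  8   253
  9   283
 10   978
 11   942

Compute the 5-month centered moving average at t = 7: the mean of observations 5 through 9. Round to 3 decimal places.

Sum of periods 5–9: 362 + 137 + 326 + 253 + 283 = 1361
Divide by 5: 1361 / 5 = 272.200

272.200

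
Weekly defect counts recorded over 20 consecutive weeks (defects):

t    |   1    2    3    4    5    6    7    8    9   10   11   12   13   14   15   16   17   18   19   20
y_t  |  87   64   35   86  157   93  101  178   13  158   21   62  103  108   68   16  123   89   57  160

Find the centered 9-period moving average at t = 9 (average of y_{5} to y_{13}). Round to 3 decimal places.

Sum of periods 5–13: 157 + 93 + 101 + 178 + 13 + 158 + 21 + 62 + 103 = 886
Divide by 9: 886 / 9 = 98.444

98.444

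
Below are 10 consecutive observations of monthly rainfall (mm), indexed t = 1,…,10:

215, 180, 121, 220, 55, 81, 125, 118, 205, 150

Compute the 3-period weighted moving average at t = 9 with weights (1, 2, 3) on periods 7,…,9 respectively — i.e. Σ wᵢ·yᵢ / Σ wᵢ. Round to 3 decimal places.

162.667

Weighted sum: 1·125 + 2·118 + 3·205 = 125 + 236 + 615 = 976
Weight total: 1 + 2 + 3 = 6
WMA = 976 / 6 = 162.667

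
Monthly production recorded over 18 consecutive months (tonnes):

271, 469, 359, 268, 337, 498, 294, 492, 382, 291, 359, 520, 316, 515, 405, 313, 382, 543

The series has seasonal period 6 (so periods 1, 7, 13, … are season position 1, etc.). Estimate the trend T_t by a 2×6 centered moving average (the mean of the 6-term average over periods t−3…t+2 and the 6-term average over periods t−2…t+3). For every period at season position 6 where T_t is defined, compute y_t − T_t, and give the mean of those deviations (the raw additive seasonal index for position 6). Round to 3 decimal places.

Season position 6 occurs at t = 6, 12 (where T_t is defined).
t=6: T_6 = 376.58333; y_6 − T_6 = 498 − 376.58333 = 121.41667
t=12: T_12 = 399.08333; y_12 − T_12 = 520 − 399.08333 = 120.91667
Mean deviation: (121.41667 + 120.91667) / 2 = 121.167

121.167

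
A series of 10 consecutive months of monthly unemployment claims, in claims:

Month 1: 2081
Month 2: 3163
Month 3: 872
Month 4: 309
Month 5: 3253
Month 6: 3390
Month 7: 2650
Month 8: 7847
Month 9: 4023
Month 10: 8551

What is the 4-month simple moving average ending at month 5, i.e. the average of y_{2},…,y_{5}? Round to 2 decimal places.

Sum of periods 2–5: 3163 + 872 + 309 + 3253 = 7597
Divide by 4: 7597 / 4 = 1899.25

1899.25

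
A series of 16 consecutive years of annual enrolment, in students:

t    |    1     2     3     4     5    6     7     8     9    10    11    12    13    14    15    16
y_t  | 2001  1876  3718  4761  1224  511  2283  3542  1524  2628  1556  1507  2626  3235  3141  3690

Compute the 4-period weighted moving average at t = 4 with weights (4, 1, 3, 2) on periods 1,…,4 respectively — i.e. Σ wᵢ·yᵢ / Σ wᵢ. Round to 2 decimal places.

3055.60

Weighted sum: 4·2001 + 1·1876 + 3·3718 + 2·4761 = 8004 + 1876 + 11154 + 9522 = 30556
Weight total: 4 + 1 + 3 + 2 = 10
WMA = 30556 / 10 = 3055.60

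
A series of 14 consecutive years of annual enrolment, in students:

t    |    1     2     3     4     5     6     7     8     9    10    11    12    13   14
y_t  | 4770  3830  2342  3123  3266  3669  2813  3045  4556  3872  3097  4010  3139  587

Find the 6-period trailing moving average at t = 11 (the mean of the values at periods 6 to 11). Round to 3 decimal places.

Sum of periods 6–11: 3669 + 2813 + 3045 + 4556 + 3872 + 3097 = 21052
Divide by 6: 21052 / 6 = 3508.667

3508.667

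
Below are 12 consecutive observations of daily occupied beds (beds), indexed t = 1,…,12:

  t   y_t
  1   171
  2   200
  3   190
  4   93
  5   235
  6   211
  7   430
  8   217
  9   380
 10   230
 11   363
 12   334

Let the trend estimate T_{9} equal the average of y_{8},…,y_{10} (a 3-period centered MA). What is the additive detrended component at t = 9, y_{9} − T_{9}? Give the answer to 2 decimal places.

Trend T_9 = (217 + 380 + 230) / 3 = 827/3 = 275.6667
Detrended value: 380 − 275.6667 = 104.33

104.33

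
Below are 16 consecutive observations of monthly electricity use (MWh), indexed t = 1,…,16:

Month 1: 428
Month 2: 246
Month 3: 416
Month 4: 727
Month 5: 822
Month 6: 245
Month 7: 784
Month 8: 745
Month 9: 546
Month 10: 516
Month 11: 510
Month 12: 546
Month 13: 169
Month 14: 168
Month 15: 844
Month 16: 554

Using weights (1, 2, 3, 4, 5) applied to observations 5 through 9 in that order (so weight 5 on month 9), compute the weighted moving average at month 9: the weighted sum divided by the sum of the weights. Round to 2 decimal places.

624.93

Weighted sum: 1·822 + 2·245 + 3·784 + 4·745 + 5·546 = 822 + 490 + 2352 + 2980 + 2730 = 9374
Weight total: 1 + 2 + 3 + 4 + 5 = 15
WMA = 9374 / 15 = 624.93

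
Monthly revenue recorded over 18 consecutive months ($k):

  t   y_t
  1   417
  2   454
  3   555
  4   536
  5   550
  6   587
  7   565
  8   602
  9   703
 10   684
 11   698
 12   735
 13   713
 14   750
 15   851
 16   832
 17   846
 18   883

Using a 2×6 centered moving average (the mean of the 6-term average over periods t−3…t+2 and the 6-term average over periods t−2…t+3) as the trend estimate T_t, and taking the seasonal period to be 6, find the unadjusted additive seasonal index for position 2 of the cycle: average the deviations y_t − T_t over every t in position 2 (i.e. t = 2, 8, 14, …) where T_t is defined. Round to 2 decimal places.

-25.50

Season position 2 occurs at t = 8, 14 (where T_t is defined).
t=8: T_8 = 627.5000; y_8 − T_8 = 602 − 627.5000 = -25.5000
t=14: T_14 = 775.5000; y_14 − T_14 = 750 − 775.5000 = -25.5000
Mean deviation: (-25.5000 + -25.5000) / 2 = -25.50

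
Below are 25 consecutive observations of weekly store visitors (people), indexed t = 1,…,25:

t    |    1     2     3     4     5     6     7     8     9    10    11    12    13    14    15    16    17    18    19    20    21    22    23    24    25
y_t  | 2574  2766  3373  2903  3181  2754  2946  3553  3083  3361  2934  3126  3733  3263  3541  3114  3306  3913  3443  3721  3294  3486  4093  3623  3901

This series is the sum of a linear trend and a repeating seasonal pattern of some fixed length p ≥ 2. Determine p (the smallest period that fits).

5

First differences y_{t+1} − y_t: 192, 607, -470, 278, -427, 192, 607, -470, 278, -427, 192, 607, …
The difference pattern repeats every 5 terms and not for any smaller step, so p = 5.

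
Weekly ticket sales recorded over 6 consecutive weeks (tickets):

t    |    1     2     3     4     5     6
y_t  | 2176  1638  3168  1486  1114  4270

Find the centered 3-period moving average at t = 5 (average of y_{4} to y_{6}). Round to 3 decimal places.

Sum of periods 4–6: 1486 + 1114 + 4270 = 6870
Divide by 3: 6870 / 3 = 2290.000

2290.000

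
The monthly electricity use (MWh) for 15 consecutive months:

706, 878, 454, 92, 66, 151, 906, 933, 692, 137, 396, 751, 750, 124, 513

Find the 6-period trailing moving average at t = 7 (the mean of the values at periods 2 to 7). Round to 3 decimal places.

Sum of periods 2–7: 878 + 454 + 92 + 66 + 151 + 906 = 2547
Divide by 6: 2547 / 6 = 424.500

424.500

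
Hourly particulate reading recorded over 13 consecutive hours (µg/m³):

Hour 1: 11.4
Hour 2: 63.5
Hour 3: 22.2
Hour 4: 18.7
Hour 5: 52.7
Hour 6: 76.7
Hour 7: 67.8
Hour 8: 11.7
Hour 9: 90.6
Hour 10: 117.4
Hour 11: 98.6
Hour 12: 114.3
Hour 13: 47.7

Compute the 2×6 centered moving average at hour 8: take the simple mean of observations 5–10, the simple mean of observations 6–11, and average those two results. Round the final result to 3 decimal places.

73.308

Sum over 5–10: 52.7 + 76.7 + 67.8 + 11.7 + 90.6 + 117.4 = 416.9
Sum over 6–11: 76.7 + 67.8 + 11.7 + 90.6 + 117.4 + 98.6 = 462.8
CMA at t=8 = (416.9 + 462.8) / (2·6) = 879.7 / 12 = 73.308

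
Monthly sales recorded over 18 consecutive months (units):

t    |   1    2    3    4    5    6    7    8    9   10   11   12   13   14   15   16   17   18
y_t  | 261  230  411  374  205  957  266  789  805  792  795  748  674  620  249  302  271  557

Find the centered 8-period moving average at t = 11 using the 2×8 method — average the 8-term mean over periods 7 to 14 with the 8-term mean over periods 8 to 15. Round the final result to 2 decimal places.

685.06

Sum over 7–14: 266 + 789 + 805 + 792 + 795 + 748 + 674 + 620 = 5489
Sum over 8–15: 789 + 805 + 792 + 795 + 748 + 674 + 620 + 249 = 5472
CMA at t=11 = (5489 + 5472) / (2·8) = 10961 / 16 = 685.06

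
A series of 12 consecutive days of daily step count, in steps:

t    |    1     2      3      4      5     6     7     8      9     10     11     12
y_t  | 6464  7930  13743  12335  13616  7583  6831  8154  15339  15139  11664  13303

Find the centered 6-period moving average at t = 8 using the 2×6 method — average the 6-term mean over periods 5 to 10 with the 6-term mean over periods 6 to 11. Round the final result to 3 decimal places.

10947.667

Sum over 5–10: 13616 + 7583 + 6831 + 8154 + 15339 + 15139 = 66662
Sum over 6–11: 7583 + 6831 + 8154 + 15339 + 15139 + 11664 = 64710
CMA at t=8 = (66662 + 64710) / (2·6) = 131372 / 12 = 10947.667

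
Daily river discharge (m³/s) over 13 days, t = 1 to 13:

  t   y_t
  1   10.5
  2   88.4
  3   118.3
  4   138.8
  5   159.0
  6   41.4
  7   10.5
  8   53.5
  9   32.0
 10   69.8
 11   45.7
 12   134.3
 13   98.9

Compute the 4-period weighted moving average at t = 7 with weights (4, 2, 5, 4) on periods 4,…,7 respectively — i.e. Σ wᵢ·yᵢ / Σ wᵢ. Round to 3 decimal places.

74.813

Weighted sum: 4·138.8 + 2·159.0 + 5·41.4 + 4·10.5 = 555.2 + 318.0 + 207.0 + 42.0 = 1122.2
Weight total: 4 + 2 + 5 + 4 = 15
WMA = 1122.2 / 15 = 74.813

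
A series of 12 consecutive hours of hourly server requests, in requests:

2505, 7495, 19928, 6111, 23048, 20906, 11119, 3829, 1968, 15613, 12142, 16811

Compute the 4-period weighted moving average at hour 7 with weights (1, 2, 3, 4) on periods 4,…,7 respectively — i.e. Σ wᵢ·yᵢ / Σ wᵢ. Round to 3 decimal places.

15940.100

Weighted sum: 1·6111 + 2·23048 + 3·20906 + 4·11119 = 6111 + 46096 + 62718 + 44476 = 159401
Weight total: 1 + 2 + 3 + 4 = 10
WMA = 159401 / 10 = 15940.100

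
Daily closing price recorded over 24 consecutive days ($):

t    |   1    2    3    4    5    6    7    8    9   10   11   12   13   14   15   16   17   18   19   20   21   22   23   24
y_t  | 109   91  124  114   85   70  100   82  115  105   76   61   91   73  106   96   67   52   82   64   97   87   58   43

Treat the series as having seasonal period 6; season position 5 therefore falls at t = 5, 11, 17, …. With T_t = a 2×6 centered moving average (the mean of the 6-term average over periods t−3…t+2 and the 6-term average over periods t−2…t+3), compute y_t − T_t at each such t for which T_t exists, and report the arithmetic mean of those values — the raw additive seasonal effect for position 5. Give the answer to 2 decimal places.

-11.58

Season position 5 occurs at t = 5, 11, 17 (where T_t is defined).
t=5: T_5 = 96.5833; y_5 − T_5 = 85 − 96.5833 = -11.5833
t=11: T_11 = 87.5833; y_11 − T_11 = 76 − 87.5833 = -11.5833
t=17: T_17 = 78.5833; y_17 − T_17 = 67 − 78.5833 = -11.5833
Mean deviation: (-11.5833 + -11.5833 + -11.5833) / 3 = -11.58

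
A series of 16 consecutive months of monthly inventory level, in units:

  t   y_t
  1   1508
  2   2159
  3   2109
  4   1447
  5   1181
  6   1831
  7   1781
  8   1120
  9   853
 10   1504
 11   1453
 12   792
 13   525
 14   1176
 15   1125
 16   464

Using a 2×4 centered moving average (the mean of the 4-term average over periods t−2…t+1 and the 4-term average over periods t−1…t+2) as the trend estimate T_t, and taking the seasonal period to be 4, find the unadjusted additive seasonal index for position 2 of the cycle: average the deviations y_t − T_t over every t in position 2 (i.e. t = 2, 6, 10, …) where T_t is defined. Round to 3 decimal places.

312.292

Season position 2 occurs at t = 6, 10, 14 (where T_t is defined).
t=6: T_6 = 1519.12500; y_6 − T_6 = 1831 − 1519.12500 = 311.87500
t=10: T_10 = 1191.50000; y_10 − T_10 = 1504 − 1191.50000 = 312.50000
t=14: T_14 = 863.50000; y_14 − T_14 = 1176 − 863.50000 = 312.50000
Mean deviation: (311.87500 + 312.50000 + 312.50000) / 3 = 312.292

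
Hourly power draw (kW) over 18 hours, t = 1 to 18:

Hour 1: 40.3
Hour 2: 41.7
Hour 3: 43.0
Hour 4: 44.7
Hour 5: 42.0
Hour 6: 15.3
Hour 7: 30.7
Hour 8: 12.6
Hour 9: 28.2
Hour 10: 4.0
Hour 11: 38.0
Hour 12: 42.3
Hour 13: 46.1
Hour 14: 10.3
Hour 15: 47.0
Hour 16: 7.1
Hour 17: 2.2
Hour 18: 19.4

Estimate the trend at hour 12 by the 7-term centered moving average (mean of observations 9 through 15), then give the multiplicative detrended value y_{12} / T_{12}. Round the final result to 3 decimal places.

1.371

Trend T_12 = (28.2 + 4.0 + 38.0 + 42.3 + 46.1 + 10.3 + 47.0) / 7 = 215.9/7 = 30.84286
Ratio to trend: 42.3 / 30.84286 = 1.371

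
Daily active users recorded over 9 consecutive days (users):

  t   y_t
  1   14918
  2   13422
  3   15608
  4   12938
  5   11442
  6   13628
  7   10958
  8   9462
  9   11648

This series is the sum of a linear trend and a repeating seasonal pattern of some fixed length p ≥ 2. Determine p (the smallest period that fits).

3

First differences y_{t+1} − y_t: -1496, 2186, -2670, -1496, 2186, -2670, -1496, 2186, …
The difference pattern repeats every 3 terms and not for any smaller step, so p = 3.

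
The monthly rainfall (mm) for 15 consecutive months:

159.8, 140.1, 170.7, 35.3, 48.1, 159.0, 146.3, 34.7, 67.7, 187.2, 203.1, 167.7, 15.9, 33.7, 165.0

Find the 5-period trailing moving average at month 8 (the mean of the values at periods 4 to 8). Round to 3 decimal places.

Sum of periods 4–8: 35.3 + 48.1 + 159.0 + 146.3 + 34.7 = 423.4
Divide by 5: 423.4 / 5 = 84.680

84.680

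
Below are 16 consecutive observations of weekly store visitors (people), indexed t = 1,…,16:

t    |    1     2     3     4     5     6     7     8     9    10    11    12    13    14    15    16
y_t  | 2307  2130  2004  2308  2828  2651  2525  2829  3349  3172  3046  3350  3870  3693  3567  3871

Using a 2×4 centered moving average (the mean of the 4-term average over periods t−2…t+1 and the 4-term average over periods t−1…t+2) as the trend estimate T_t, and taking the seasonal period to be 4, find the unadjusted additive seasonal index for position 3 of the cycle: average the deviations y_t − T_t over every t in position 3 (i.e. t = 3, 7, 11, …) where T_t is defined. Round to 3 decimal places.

Season position 3 occurs at t = 3, 7, 11 (where T_t is defined).
t=3: T_3 = 2252.37500; y_3 − T_3 = 2004 − 2252.37500 = -248.37500
t=7: T_7 = 2773.37500; y_7 − T_7 = 2525 − 2773.37500 = -248.37500
t=11: T_11 = 3294.37500; y_11 − T_11 = 3046 − 3294.37500 = -248.37500
Mean deviation: (-248.37500 + -248.37500 + -248.37500) / 3 = -248.375

-248.375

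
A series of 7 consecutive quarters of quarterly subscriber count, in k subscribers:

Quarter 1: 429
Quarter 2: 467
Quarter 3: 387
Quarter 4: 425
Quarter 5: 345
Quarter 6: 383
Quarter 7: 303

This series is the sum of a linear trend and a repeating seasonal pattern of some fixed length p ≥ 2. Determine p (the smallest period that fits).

First differences y_{t+1} − y_t: 38, -80, 38, -80, 38, -80, …
The difference pattern repeats every 2 terms and not for any smaller step, so p = 2.

2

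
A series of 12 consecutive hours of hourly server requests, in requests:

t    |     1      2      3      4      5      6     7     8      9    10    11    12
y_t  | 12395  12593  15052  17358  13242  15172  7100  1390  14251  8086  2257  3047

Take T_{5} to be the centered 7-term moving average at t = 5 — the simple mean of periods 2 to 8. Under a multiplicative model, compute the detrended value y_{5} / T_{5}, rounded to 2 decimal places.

Trend T_5 = (12593 + 15052 + 17358 + 13242 + 15172 + 7100 + 1390) / 7 = 81907/7 = 11701.0000
Ratio to trend: 13242 / 11701.0000 = 1.13

1.13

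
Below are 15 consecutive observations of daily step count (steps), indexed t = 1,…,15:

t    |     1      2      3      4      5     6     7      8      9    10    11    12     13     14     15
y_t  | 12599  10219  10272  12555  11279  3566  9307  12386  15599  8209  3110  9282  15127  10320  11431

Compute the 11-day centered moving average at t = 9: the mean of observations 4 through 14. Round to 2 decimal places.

10067.27

Sum of periods 4–14: 12555 + 11279 + 3566 + 9307 + 12386 + 15599 + 8209 + 3110 + 9282 + 15127 + 10320 = 110740
Divide by 11: 110740 / 11 = 10067.27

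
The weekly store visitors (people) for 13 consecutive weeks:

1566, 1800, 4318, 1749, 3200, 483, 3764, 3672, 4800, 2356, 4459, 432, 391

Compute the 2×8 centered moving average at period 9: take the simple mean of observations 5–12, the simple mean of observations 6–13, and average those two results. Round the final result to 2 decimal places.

2720.19

Sum over 5–12: 3200 + 483 + 3764 + 3672 + 4800 + 2356 + 4459 + 432 = 23166
Sum over 6–13: 483 + 3764 + 3672 + 4800 + 2356 + 4459 + 432 + 391 = 20357
CMA at t=9 = (23166 + 20357) / (2·8) = 43523 / 16 = 2720.19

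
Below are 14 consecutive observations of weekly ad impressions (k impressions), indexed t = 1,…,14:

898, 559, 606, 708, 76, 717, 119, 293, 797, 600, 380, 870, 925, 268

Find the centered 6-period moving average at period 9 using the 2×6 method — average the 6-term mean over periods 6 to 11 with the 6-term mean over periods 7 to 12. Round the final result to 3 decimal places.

497.083

Sum over 6–11: 717 + 119 + 293 + 797 + 600 + 380 = 2906
Sum over 7–12: 119 + 293 + 797 + 600 + 380 + 870 = 3059
CMA at t=9 = (2906 + 3059) / (2·6) = 5965 / 12 = 497.083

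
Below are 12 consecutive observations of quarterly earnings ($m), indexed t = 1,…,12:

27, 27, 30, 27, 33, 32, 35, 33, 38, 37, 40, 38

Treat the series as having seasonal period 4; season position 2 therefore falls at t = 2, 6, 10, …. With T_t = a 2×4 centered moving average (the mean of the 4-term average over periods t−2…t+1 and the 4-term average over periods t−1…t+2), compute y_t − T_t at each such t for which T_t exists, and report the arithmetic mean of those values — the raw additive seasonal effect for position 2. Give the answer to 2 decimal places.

Season position 2 occurs at t = 6, 10 (where T_t is defined).
t=6: T_6 = 32.5000; y_6 − T_6 = 32 − 32.5000 = -0.5000
t=10: T_10 = 37.6250; y_10 − T_10 = 37 − 37.6250 = -0.6250
Mean deviation: (-0.5000 + -0.6250) / 2 = -0.56

-0.56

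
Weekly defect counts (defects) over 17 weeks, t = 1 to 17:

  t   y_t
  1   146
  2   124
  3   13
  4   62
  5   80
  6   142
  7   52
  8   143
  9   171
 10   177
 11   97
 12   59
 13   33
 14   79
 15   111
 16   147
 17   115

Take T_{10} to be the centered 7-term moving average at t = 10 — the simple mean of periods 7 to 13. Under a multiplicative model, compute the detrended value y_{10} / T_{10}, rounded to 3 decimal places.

1.693

Trend T_10 = (52 + 143 + 171 + 177 + 97 + 59 + 33) / 7 = 732/7 = 104.57143
Ratio to trend: 177 / 104.57143 = 1.693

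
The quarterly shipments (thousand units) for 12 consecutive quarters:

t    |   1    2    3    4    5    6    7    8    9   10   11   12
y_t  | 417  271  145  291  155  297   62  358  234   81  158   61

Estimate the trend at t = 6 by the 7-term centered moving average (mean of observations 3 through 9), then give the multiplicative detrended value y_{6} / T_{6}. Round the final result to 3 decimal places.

1.348

Trend T_6 = (145 + 291 + 155 + 297 + 62 + 358 + 234) / 7 = 1542/7 = 220.28571
Ratio to trend: 297 / 220.28571 = 1.348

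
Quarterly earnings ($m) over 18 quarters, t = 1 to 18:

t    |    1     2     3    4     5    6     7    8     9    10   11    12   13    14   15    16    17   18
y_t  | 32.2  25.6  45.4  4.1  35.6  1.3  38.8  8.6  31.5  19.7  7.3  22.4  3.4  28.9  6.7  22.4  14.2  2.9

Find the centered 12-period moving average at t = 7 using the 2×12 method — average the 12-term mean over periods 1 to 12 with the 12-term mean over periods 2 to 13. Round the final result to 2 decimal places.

Sum over 1–12: 32.2 + 25.6 + 45.4 + 4.1 + 35.6 + 1.3 + 38.8 + 8.6 + 31.5 + 19.7 + 7.3 + 22.4 = 272.5
Sum over 2–13: 25.6 + 45.4 + 4.1 + 35.6 + 1.3 + 38.8 + 8.6 + 31.5 + 19.7 + 7.3 + 22.4 + 3.4 = 243.7
CMA at t=7 = (272.5 + 243.7) / (2·12) = 516.2 / 24 = 21.51

21.51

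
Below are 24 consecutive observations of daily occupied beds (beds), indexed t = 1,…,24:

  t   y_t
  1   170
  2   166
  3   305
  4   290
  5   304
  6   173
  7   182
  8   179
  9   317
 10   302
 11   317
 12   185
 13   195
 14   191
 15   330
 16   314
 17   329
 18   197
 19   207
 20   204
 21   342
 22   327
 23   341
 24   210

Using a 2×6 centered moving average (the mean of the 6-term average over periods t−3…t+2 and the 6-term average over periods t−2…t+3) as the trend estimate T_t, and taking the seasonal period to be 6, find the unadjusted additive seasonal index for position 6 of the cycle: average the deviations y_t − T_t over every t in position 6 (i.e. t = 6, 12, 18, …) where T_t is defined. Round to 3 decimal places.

Season position 6 occurs at t = 6, 12, 18 (where T_t is defined).
t=6: T_6 = 239.83333; y_6 − T_6 = 173 − 239.83333 = -66.83333
t=12: T_12 = 252.25000; y_12 − T_12 = 185 − 252.25000 = -67.25000
t=18: T_18 = 264.50000; y_18 − T_18 = 197 − 264.50000 = -67.50000
Mean deviation: (-66.83333 + -67.25000 + -67.50000) / 3 = -67.194

-67.194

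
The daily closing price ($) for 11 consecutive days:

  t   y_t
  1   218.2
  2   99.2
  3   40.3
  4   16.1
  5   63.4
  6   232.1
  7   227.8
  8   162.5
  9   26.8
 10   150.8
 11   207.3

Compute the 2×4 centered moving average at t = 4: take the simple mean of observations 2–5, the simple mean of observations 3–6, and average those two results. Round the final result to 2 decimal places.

71.36

Sum over 2–5: 99.2 + 40.3 + 16.1 + 63.4 = 219.0
Sum over 3–6: 40.3 + 16.1 + 63.4 + 232.1 = 351.9
CMA at t=4 = (219.0 + 351.9) / (2·4) = 570.9 / 8 = 71.36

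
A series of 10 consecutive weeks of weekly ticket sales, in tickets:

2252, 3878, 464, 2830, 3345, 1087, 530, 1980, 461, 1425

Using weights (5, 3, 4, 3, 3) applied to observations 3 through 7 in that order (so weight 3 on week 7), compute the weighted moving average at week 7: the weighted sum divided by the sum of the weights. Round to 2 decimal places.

1613.39

Weighted sum: 5·464 + 3·2830 + 4·3345 + 3·1087 + 3·530 = 2320 + 8490 + 13380 + 3261 + 1590 = 29041
Weight total: 5 + 3 + 4 + 3 + 3 = 18
WMA = 29041 / 18 = 1613.39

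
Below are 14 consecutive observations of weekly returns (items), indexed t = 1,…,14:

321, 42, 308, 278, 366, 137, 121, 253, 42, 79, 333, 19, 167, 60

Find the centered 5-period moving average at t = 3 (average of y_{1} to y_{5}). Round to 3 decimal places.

Sum of periods 1–5: 321 + 42 + 308 + 278 + 366 = 1315
Divide by 5: 1315 / 5 = 263.000

263.000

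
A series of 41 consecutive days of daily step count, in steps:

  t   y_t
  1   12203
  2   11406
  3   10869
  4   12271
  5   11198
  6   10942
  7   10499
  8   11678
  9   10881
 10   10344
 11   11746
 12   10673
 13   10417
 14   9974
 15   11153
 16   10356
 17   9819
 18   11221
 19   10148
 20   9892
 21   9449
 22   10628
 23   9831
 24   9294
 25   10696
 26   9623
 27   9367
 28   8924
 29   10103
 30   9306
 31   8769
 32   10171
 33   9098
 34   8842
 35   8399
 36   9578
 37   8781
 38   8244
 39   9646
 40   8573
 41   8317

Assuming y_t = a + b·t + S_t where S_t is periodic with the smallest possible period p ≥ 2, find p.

First differences y_{t+1} − y_t: -797, -537, 1402, -1073, -256, -443, 1179, -797, -537, 1402, -1073, -256, -443, 1179, -797, -537, …
The difference pattern repeats every 7 terms and not for any smaller step, so p = 7.

7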